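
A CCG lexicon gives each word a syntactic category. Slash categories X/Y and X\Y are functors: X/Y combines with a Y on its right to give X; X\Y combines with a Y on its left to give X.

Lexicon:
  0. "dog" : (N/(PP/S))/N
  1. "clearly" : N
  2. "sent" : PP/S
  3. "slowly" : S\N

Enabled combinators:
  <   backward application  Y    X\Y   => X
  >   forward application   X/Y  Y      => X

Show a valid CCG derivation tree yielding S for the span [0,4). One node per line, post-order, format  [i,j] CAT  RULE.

[0,1] (N/(PP/S))/N  lex  "dog"
[1,2] N  lex  "clearly"
[0,2] N/(PP/S)  >  k=1
[2,3] PP/S  lex  "sent"
[0,3] N  >  k=2
[3,4] S\N  lex  "slowly"
[0,4] S  <  k=3

[0,4] S   <
  [0,3] N   >
    [0,2] N/(PP/S)   >
      [0,1] "dog" : (N/(PP/S))/N
      [1,2] "clearly" : N
    [2,3] "sent" : PP/S
  [3,4] "slowly" : S\N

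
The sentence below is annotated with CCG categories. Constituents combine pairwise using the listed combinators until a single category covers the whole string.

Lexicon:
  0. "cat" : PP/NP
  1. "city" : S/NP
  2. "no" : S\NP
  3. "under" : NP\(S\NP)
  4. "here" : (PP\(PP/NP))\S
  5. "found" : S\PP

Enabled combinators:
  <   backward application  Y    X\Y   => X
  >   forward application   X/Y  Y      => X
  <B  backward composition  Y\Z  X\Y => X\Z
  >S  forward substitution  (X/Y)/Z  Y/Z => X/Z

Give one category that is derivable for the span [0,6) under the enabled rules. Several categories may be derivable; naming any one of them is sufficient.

S

[0,6] S   <
  [0,5] PP   <
    [0,1] "cat" : PP/NP
    [1,5] PP\(PP/NP)   <
      [1,4] S   >
        [1,2] "city" : S/NP
        [2,4] NP   <
          [2,3] "no" : S\NP
          [3,4] "under" : NP\(S\NP)
      [4,5] "here" : (PP\(PP/NP))\S
  [5,6] "found" : S\PP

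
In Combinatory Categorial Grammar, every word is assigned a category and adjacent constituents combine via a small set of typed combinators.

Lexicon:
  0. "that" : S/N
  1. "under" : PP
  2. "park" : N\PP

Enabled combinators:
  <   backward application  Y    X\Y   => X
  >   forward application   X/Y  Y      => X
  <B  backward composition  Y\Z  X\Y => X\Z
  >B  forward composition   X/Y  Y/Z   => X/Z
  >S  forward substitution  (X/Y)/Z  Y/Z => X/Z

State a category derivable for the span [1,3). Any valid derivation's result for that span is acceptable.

[0,3] S   >
  [0,1] "that" : S/N
  [1,3] N   <
    [1,2] "under" : PP
    [2,3] "park" : N\PP

N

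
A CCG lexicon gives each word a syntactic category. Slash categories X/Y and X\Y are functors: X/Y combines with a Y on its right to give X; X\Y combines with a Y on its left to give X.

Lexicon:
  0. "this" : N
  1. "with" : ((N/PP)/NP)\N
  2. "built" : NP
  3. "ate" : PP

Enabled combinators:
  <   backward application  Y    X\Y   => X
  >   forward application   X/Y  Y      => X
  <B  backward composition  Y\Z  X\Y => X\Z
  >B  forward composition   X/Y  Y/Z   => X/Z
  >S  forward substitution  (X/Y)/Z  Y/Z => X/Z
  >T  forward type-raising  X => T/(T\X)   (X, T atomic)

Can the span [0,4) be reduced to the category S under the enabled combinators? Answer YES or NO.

NO

N ((N/PP)/NP)\N NP PP
CKY chart[0,4] = {N, N/(N\N), N/(PP\PP), NP/(NP\N), PP/(PP\N), S/(S\N)}; S ∉ chart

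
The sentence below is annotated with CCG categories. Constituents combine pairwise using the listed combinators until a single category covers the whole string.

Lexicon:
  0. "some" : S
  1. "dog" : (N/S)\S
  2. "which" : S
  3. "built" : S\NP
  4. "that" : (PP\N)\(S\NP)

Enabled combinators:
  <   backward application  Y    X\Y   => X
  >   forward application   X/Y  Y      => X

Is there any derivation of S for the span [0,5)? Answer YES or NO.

S (N/S)\S S S\NP (PP\N)\(S\NP)
CKY chart[0,5] = {PP}; S ∉ chart

NO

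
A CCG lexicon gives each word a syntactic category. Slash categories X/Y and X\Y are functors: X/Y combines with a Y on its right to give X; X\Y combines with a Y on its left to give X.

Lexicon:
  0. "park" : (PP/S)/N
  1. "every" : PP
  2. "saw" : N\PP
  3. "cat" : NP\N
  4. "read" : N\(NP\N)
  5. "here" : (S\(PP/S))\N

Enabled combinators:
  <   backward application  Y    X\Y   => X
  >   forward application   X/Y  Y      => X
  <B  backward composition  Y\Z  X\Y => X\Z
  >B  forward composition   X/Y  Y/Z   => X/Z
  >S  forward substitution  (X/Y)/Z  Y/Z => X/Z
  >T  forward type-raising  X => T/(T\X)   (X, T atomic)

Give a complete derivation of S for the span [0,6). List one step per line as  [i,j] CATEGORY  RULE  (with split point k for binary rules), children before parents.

[0,6] S   <
  [0,3] PP/S   >
    [0,1] "park" : (PP/S)/N
    [1,3] N   >
      [1,2] N/(N\PP)   >T
        [1,2] "every" : PP
      [2,3] "saw" : N\PP
  [3,6] S\(PP/S)   <
    [3,5] N   <
      [3,4] "cat" : NP\N
      [4,5] "read" : N\(NP\N)
    [5,6] "here" : (S\(PP/S))\N

[0,1] (PP/S)/N  lex  "park"
[1,2] PP  lex  "every"
[1,2] N/(N\PP)  >T
[2,3] N\PP  lex  "saw"
[1,3] N  >  k=2
[0,3] PP/S  >  k=1
[3,4] NP\N  lex  "cat"
[4,5] N\(NP\N)  lex  "read"
[3,5] N  <  k=4
[5,6] (S\(PP/S))\N  lex  "here"
[3,6] S\(PP/S)  <  k=5
[0,6] S  <  k=3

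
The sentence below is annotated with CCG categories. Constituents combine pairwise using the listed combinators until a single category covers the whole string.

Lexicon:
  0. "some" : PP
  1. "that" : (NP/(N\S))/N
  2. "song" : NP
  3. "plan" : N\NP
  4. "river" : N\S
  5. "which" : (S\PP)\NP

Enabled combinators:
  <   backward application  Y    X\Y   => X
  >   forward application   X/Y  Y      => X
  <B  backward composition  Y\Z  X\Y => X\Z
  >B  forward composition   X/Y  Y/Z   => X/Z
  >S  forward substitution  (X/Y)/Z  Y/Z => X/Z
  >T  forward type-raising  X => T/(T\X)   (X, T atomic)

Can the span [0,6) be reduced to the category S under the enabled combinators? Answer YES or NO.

YES

[0,6] S   >
  [0,1] S/(S\PP)   >T
    [0,1] "some" : PP
  [1,6] S\PP   <
    [1,5] NP   >
      [1,4] NP/(N\S)   >
        [1,2] "that" : (NP/(N\S))/N
        [2,4] N   <
          [2,3] "song" : NP
          [3,4] "plan" : N\NP
      [4,5] "river" : N\S
    [5,6] "which" : (S\PP)\NP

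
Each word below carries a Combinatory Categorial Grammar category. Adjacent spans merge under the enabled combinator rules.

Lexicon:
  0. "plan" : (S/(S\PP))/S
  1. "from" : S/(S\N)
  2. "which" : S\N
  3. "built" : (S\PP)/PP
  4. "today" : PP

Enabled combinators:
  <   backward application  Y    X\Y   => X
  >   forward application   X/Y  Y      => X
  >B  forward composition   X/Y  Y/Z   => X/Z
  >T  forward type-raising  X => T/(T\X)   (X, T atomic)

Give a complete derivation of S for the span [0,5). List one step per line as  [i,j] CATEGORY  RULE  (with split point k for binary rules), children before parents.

[0,5] S   >
  [0,3] S/(S\PP)   >
    [0,1] "plan" : (S/(S\PP))/S
    [1,3] S   >
      [1,2] "from" : S/(S\N)
      [2,3] "which" : S\N
  [3,5] S\PP   >
    [3,4] "built" : (S\PP)/PP
    [4,5] "today" : PP

[0,1] (S/(S\PP))/S  lex  "plan"
[1,2] S/(S\N)  lex  "from"
[2,3] S\N  lex  "which"
[1,3] S  >  k=2
[0,3] S/(S\PP)  >  k=1
[3,4] (S\PP)/PP  lex  "built"
[4,5] PP  lex  "today"
[3,5] S\PP  >  k=4
[0,5] S  >  k=3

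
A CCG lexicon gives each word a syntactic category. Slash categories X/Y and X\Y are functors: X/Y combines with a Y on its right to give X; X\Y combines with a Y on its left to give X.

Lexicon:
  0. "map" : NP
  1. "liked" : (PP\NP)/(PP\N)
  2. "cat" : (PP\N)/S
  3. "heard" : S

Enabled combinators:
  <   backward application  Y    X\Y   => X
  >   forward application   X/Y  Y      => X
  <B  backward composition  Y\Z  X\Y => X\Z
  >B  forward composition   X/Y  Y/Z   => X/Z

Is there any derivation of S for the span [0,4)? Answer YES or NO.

NP (PP\NP)/(PP\N) (PP\N)/S S
CKY chart[0,4] = {PP}; S ∉ chart

NO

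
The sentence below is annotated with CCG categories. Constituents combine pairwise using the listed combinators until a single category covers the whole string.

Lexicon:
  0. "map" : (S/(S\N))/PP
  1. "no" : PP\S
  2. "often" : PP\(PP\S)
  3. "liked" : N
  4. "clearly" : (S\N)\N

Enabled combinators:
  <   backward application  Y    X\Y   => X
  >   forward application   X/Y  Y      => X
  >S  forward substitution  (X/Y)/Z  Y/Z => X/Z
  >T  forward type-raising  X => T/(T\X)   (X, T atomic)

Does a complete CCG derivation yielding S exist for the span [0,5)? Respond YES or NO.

YES

[0,5] S   >
  [0,3] S/(S\N)   >
    [0,1] "map" : (S/(S\N))/PP
    [1,3] PP   <
      [1,2] "no" : PP\S
      [2,3] "often" : PP\(PP\S)
  [3,5] S\N   <
    [3,4] "liked" : N
    [4,5] "clearly" : (S\N)\N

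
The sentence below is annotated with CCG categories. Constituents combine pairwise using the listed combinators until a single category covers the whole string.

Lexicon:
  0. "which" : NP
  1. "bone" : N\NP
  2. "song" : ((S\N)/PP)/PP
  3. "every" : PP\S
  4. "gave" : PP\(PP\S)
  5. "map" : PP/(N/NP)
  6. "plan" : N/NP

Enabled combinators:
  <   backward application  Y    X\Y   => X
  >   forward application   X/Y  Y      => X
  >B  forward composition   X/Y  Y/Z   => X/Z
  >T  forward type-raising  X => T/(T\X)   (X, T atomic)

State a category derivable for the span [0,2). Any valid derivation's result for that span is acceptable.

[0,7] S   <
  [0,2] N   >
    [0,1] N/(N\NP)   >T
      [0,1] "which" : NP
    [1,2] "bone" : N\NP
  [2,7] S\N   >
    [2,5] (S\N)/PP   >
      [2,3] "song" : ((S\N)/PP)/PP
      [3,5] PP   <
        [3,4] "every" : PP\S
        [4,5] "gave" : PP\(PP\S)
    [5,7] PP   >
      [5,6] "map" : PP/(N/NP)
      [6,7] "plan" : N/NP

N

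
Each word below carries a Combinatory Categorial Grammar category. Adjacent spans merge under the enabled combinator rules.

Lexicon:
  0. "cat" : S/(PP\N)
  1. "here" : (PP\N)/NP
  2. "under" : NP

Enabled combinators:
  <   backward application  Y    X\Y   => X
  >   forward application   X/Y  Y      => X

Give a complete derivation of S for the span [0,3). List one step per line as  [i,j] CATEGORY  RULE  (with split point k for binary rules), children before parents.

[0,1] S/(PP\N)  lex  "cat"
[1,2] (PP\N)/NP  lex  "here"
[2,3] NP  lex  "under"
[1,3] PP\N  >  k=2
[0,3] S  >  k=1

[0,3] S   >
  [0,1] "cat" : S/(PP\N)
  [1,3] PP\N   >
    [1,2] "here" : (PP\N)/NP
    [2,3] "under" : NP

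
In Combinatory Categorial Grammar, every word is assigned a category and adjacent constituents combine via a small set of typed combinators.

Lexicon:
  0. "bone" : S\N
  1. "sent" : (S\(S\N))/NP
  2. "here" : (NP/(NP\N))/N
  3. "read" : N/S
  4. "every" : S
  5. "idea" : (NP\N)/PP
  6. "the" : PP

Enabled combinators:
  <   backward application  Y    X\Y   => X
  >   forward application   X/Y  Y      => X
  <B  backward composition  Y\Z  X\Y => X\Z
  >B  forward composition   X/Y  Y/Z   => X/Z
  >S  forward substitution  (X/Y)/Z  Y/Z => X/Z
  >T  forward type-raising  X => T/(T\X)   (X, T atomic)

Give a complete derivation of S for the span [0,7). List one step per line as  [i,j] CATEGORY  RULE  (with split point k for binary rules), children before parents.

[0,7] S   <
  [0,1] "bone" : S\N
  [1,7] S\(S\N)   >
    [1,2] "sent" : (S\(S\N))/NP
    [2,7] NP   >
      [2,5] NP/(NP\N)   >
        [2,3] "here" : (NP/(NP\N))/N
        [3,5] N   >
          [3,4] "read" : N/S
          [4,5] "every" : S
      [5,7] NP\N   >
        [5,6] "idea" : (NP\N)/PP
        [6,7] "the" : PP

[0,1] S\N  lex  "bone"
[1,2] (S\(S\N))/NP  lex  "sent"
[2,3] (NP/(NP\N))/N  lex  "here"
[3,4] N/S  lex  "read"
[4,5] S  lex  "every"
[3,5] N  >  k=4
[2,5] NP/(NP\N)  >  k=3
[5,6] (NP\N)/PP  lex  "idea"
[6,7] PP  lex  "the"
[5,7] NP\N  >  k=6
[2,7] NP  >  k=5
[1,7] S\(S\N)  >  k=2
[0,7] S  <  k=1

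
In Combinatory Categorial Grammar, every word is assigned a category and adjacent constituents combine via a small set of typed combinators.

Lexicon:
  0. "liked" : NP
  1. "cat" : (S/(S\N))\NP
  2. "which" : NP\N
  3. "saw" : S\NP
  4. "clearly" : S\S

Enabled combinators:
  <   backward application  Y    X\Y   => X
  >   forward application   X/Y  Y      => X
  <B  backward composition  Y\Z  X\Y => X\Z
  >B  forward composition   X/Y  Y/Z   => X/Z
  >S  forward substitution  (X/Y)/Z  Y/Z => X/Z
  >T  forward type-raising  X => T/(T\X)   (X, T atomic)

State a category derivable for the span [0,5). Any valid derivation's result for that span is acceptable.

S

[0,5] S   >
  [0,2] S/(S\N)   <
    [0,1] "liked" : NP
    [1,2] "cat" : (S/(S\N))\NP
  [2,5] S\N   <B
    [2,4] S\N   <B
      [2,3] "which" : NP\N
      [3,4] "saw" : S\NP
    [4,5] "clearly" : S\S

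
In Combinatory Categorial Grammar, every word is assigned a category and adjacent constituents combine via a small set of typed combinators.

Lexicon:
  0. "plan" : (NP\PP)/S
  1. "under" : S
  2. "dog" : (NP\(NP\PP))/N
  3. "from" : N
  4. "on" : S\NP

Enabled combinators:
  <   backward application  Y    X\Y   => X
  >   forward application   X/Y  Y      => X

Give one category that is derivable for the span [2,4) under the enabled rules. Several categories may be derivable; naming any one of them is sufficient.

[0,5] S   <
  [0,4] NP   <
    [0,2] NP\PP   >
      [0,1] "plan" : (NP\PP)/S
      [1,2] "under" : S
    [2,4] NP\(NP\PP)   >
      [2,3] "dog" : (NP\(NP\PP))/N
      [3,4] "from" : N
  [4,5] "on" : S\NP

NP\(NP\PP)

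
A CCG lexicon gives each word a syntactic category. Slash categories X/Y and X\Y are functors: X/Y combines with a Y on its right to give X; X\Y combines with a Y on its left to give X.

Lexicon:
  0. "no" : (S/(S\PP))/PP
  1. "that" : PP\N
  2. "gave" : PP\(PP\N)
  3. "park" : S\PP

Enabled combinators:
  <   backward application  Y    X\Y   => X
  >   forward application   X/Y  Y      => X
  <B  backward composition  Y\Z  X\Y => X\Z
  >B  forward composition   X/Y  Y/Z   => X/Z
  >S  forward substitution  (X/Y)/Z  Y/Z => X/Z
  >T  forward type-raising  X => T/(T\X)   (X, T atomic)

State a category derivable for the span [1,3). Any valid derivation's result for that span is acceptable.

PP

[0,4] S   >
  [0,3] S/(S\PP)   >
    [0,1] "no" : (S/(S\PP))/PP
    [1,3] PP   <
      [1,2] "that" : PP\N
      [2,3] "gave" : PP\(PP\N)
  [3,4] "park" : S\PP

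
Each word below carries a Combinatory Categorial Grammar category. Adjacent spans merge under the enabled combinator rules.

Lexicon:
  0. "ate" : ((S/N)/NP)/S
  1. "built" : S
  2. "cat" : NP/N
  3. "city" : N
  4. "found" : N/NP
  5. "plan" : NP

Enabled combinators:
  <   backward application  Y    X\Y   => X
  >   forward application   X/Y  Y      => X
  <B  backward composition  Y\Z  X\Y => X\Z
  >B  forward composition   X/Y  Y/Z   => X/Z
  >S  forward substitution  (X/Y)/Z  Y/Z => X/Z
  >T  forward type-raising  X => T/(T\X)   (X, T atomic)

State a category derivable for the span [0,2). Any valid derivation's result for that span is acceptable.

[0,6] S   >
  [0,4] S/N   >
    [0,2] (S/N)/NP   >
      [0,1] "ate" : ((S/N)/NP)/S
      [1,2] "built" : S
    [2,4] NP   >
      [2,3] "cat" : NP/N
      [3,4] "city" : N
  [4,6] N   >
    [4,5] "found" : N/NP
    [5,6] "plan" : NP

(S/N)/NP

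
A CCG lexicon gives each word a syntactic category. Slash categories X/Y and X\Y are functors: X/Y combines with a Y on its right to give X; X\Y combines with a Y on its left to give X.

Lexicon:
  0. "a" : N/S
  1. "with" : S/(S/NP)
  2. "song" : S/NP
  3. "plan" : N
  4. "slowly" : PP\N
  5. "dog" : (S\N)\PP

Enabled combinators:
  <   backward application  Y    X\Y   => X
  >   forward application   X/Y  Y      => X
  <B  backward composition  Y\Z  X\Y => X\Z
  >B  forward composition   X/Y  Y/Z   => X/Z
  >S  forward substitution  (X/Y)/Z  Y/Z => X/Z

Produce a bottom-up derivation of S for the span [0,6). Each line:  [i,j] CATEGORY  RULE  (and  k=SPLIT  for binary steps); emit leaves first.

[0,6] S   <
  [0,3] N   >
    [0,1] "a" : N/S
    [1,3] S   >
      [1,2] "with" : S/(S/NP)
      [2,3] "song" : S/NP
  [3,6] S\N   <
    [3,5] PP   <
      [3,4] "plan" : N
      [4,5] "slowly" : PP\N
    [5,6] "dog" : (S\N)\PP

[0,1] N/S  lex  "a"
[1,2] S/(S/NP)  lex  "with"
[2,3] S/NP  lex  "song"
[1,3] S  >  k=2
[0,3] N  >  k=1
[3,4] N  lex  "plan"
[4,5] PP\N  lex  "slowly"
[3,5] PP  <  k=4
[5,6] (S\N)\PP  lex  "dog"
[3,6] S\N  <  k=5
[0,6] S  <  k=3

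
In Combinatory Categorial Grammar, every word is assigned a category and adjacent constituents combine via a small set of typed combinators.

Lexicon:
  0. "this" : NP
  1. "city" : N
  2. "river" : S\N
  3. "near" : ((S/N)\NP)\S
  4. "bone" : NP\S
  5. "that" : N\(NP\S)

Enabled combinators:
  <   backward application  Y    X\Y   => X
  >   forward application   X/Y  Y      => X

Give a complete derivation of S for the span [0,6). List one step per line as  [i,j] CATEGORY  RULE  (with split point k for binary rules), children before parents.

[0,1] NP  lex  "this"
[1,2] N  lex  "city"
[2,3] S\N  lex  "river"
[1,3] S  <  k=2
[3,4] ((S/N)\NP)\S  lex  "near"
[1,4] (S/N)\NP  <  k=3
[0,4] S/N  <  k=1
[4,5] NP\S  lex  "bone"
[5,6] N\(NP\S)  lex  "that"
[4,6] N  <  k=5
[0,6] S  >  k=4

[0,6] S   >
  [0,4] S/N   <
    [0,1] "this" : NP
    [1,4] (S/N)\NP   <
      [1,3] S   <
        [1,2] "city" : N
        [2,3] "river" : S\N
      [3,4] "near" : ((S/N)\NP)\S
  [4,6] N   <
    [4,5] "bone" : NP\S
    [5,6] "that" : N\(NP\S)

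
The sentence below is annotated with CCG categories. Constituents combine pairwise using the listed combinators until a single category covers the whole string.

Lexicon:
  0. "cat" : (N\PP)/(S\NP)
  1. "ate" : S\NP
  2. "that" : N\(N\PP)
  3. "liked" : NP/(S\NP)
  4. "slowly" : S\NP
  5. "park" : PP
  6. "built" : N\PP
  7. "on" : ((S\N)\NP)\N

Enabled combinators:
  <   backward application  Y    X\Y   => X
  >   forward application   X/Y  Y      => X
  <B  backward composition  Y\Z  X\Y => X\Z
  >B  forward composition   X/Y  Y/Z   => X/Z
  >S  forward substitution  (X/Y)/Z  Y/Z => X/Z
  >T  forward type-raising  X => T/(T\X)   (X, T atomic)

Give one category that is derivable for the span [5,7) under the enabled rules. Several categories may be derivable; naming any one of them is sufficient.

N

[0,8] S   <
  [0,3] N   <
    [0,2] N\PP   >
      [0,1] "cat" : (N\PP)/(S\NP)
      [1,2] "ate" : S\NP
    [2,3] "that" : N\(N\PP)
  [3,8] S\N   <
    [3,5] NP   >
      [3,4] "liked" : NP/(S\NP)
      [4,5] "slowly" : S\NP
    [5,8] (S\N)\NP   <
      [5,7] N   <
        [5,6] "park" : PP
        [6,7] "built" : N\PP
      [7,8] "on" : ((S\N)\NP)\N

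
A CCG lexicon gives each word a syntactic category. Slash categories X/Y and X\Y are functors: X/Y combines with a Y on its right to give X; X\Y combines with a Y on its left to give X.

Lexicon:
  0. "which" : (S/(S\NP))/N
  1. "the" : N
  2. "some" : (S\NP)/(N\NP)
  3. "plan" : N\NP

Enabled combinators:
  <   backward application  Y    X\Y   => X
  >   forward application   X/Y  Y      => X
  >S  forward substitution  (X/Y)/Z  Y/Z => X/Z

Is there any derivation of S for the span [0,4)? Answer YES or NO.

[0,4] S   >
  [0,2] S/(S\NP)   >
    [0,1] "which" : (S/(S\NP))/N
    [1,2] "the" : N
  [2,4] S\NP   >
    [2,3] "some" : (S\NP)/(N\NP)
    [3,4] "plan" : N\NP

YES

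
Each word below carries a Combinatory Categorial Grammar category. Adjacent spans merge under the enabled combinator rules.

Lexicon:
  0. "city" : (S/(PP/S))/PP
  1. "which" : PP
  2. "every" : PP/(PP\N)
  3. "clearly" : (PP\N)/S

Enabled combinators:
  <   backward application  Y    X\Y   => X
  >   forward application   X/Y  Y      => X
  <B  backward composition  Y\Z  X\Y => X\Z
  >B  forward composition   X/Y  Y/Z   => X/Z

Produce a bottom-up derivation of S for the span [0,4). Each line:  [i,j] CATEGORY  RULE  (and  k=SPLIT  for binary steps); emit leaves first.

[0,4] S   >
  [0,2] S/(PP/S)   >
    [0,1] "city" : (S/(PP/S))/PP
    [1,2] "which" : PP
  [2,4] PP/S   >B
    [2,3] "every" : PP/(PP\N)
    [3,4] "clearly" : (PP\N)/S

[0,1] (S/(PP/S))/PP  lex  "city"
[1,2] PP  lex  "which"
[0,2] S/(PP/S)  >  k=1
[2,3] PP/(PP\N)  lex  "every"
[3,4] (PP\N)/S  lex  "clearly"
[2,4] PP/S  >B  k=3
[0,4] S  >  k=2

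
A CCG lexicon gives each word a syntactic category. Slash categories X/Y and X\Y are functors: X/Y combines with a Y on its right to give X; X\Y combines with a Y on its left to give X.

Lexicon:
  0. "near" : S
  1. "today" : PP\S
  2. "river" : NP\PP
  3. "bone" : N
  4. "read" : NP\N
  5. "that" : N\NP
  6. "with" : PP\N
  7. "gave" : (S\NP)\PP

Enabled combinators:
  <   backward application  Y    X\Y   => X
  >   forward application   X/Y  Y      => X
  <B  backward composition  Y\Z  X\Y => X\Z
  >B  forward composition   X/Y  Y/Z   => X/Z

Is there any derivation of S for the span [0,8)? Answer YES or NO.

[0,8] S   <
  [0,3] NP   <
    [0,1] "near" : S
    [1,3] NP\S   <B
      [1,2] "today" : PP\S
      [2,3] "river" : NP\PP
  [3,8] S\NP   <
    [3,7] PP   <
      [3,5] NP   <
        [3,4] "bone" : N
        [4,5] "read" : NP\N
      [5,7] PP\NP   <B
        [5,6] "that" : N\NP
        [6,7] "with" : PP\N
    [7,8] "gave" : (S\NP)\PP

YES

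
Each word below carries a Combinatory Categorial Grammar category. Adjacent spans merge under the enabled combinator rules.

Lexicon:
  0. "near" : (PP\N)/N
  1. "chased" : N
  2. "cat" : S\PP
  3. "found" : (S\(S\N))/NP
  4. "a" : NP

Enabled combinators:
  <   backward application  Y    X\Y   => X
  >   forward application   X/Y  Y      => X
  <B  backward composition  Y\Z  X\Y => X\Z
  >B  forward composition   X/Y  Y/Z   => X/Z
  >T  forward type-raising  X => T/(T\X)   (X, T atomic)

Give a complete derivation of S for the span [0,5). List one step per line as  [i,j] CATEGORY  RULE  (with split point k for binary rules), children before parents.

[0,1] (PP\N)/N  lex  "near"
[1,2] N  lex  "chased"
[0,2] PP\N  >  k=1
[2,3] S\PP  lex  "cat"
[0,3] S\N  <B  k=2
[3,4] (S\(S\N))/NP  lex  "found"
[4,5] NP  lex  "a"
[3,5] S\(S\N)  >  k=4
[0,5] S  <  k=3

[0,5] S   <
  [0,3] S\N   <B
    [0,2] PP\N   >
      [0,1] "near" : (PP\N)/N
      [1,2] "chased" : N
    [2,3] "cat" : S\PP
  [3,5] S\(S\N)   >
    [3,4] "found" : (S\(S\N))/NP
    [4,5] "a" : NP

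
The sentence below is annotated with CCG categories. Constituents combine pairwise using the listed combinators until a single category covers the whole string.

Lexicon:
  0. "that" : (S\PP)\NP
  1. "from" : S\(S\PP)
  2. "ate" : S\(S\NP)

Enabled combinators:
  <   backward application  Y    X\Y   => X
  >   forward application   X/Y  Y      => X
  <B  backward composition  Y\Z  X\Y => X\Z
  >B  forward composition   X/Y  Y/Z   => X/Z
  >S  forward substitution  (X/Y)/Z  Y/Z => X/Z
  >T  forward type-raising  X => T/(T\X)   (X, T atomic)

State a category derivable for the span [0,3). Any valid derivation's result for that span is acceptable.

S

[0,3] S   <
  [0,2] S\NP   <B
    [0,1] "that" : (S\PP)\NP
    [1,2] "from" : S\(S\PP)
  [2,3] "ate" : S\(S\NP)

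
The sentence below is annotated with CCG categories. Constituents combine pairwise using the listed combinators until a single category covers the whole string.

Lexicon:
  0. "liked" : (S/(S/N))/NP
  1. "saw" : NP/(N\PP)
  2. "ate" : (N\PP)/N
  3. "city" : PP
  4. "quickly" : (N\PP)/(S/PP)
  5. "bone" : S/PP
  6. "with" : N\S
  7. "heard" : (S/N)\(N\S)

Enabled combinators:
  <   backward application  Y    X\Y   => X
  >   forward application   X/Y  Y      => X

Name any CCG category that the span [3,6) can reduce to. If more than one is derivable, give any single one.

[0,8] S   >
  [0,6] S/(S/N)   >
    [0,1] "liked" : (S/(S/N))/NP
    [1,6] NP   >
      [1,2] "saw" : NP/(N\PP)
      [2,6] N\PP   >
        [2,3] "ate" : (N\PP)/N
        [3,6] N   <
          [3,4] "city" : PP
          [4,6] N\PP   >
            [4,5] "quickly" : (N\PP)/(S/PP)
            [5,6] "bone" : S/PP
  [6,8] S/N   <
    [6,7] "with" : N\S
    [7,8] "heard" : (S/N)\(N\S)

N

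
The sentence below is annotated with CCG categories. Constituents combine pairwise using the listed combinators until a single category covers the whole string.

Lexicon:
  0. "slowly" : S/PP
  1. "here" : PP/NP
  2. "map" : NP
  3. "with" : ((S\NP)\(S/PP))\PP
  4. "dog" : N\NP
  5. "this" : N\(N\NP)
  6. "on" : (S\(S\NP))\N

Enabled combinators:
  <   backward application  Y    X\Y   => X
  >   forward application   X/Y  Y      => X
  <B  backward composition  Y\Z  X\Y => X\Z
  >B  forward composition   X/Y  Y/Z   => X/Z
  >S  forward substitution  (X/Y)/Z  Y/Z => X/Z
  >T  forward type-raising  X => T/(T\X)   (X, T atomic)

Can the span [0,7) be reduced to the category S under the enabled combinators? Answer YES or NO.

YES

[0,7] S   <
  [0,4] S\NP   <
    [0,1] "slowly" : S/PP
    [1,4] (S\NP)\(S/PP)   <
      [1,3] PP   >
        [1,2] "here" : PP/NP
        [2,3] "map" : NP
      [3,4] "with" : ((S\NP)\(S/PP))\PP
  [4,7] S\(S\NP)   <
    [4,6] N   <
      [4,5] "dog" : N\NP
      [5,6] "this" : N\(N\NP)
    [6,7] "on" : (S\(S\NP))\N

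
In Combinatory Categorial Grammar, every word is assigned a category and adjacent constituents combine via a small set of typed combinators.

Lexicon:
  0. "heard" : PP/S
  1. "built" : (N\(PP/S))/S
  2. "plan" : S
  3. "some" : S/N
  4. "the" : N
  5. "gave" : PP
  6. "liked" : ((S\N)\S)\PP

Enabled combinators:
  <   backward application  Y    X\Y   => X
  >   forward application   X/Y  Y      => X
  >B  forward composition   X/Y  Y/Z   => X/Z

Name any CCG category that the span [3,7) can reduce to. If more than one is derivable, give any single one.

[0,7] S   <
  [0,3] N   <
    [0,1] "heard" : PP/S
    [1,3] N\(PP/S)   >
      [1,2] "built" : (N\(PP/S))/S
      [2,3] "plan" : S
  [3,7] S\N   <
    [3,5] S   >
      [3,4] "some" : S/N
      [4,5] "the" : N
    [5,7] (S\N)\S   <
      [5,6] "gave" : PP
      [6,7] "liked" : ((S\N)\S)\PP

S\N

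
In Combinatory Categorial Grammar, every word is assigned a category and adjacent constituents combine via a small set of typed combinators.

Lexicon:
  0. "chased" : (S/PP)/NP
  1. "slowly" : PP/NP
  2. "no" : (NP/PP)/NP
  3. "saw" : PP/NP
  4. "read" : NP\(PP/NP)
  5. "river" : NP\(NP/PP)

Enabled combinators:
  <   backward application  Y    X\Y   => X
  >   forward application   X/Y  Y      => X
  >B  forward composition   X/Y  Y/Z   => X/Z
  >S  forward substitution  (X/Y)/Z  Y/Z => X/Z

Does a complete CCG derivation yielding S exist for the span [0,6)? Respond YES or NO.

YES

[0,6] S   >
  [0,2] S/NP   >S
    [0,1] "chased" : (S/PP)/NP
    [1,2] "slowly" : PP/NP
  [2,6] NP   <
    [2,5] NP/PP   >
      [2,3] "no" : (NP/PP)/NP
      [3,5] NP   <
        [3,4] "saw" : PP/NP
        [4,5] "read" : NP\(PP/NP)
    [5,6] "river" : NP\(NP/PP)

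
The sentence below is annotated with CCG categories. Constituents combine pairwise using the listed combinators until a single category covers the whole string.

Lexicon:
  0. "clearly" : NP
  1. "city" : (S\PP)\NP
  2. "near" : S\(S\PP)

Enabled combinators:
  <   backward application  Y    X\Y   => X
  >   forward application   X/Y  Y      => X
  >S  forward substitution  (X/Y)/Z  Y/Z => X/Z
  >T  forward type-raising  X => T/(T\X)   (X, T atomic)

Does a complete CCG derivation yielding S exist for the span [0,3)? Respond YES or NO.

YES

[0,3] S   <
  [0,2] S\PP   <
    [0,1] "clearly" : NP
    [1,2] "city" : (S\PP)\NP
  [2,3] "near" : S\(S\PP)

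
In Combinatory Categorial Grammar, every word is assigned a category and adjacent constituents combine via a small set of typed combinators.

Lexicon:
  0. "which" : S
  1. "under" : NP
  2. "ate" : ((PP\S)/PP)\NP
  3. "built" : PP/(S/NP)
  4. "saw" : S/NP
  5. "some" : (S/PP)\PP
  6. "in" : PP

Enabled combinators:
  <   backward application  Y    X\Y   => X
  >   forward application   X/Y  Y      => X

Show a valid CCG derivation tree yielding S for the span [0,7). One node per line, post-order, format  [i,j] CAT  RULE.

[0,7] S   >
  [0,6] S/PP   <
    [0,5] PP   <
      [0,1] "which" : S
      [1,5] PP\S   >
        [1,3] (PP\S)/PP   <
          [1,2] "under" : NP
          [2,3] "ate" : ((PP\S)/PP)\NP
        [3,5] PP   >
          [3,4] "built" : PP/(S/NP)
          [4,5] "saw" : S/NP
    [5,6] "some" : (S/PP)\PP
  [6,7] "in" : PP

[0,1] S  lex  "which"
[1,2] NP  lex  "under"
[2,3] ((PP\S)/PP)\NP  lex  "ate"
[1,3] (PP\S)/PP  <  k=2
[3,4] PP/(S/NP)  lex  "built"
[4,5] S/NP  lex  "saw"
[3,5] PP  >  k=4
[1,5] PP\S  >  k=3
[0,5] PP  <  k=1
[5,6] (S/PP)\PP  lex  "some"
[0,6] S/PP  <  k=5
[6,7] PP  lex  "in"
[0,7] S  >  k=6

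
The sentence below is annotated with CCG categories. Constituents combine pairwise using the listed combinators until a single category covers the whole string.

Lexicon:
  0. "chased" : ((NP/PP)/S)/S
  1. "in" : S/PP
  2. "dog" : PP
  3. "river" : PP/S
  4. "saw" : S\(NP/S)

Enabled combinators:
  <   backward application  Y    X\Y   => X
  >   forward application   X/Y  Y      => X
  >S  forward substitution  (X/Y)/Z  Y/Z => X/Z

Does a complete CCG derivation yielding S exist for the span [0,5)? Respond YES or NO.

YES

[0,5] S   <
  [0,4] NP/S   >S
    [0,3] (NP/PP)/S   >
      [0,1] "chased" : ((NP/PP)/S)/S
      [1,3] S   >
        [1,2] "in" : S/PP
        [2,3] "dog" : PP
    [3,4] "river" : PP/S
  [4,5] "saw" : S\(NP/S)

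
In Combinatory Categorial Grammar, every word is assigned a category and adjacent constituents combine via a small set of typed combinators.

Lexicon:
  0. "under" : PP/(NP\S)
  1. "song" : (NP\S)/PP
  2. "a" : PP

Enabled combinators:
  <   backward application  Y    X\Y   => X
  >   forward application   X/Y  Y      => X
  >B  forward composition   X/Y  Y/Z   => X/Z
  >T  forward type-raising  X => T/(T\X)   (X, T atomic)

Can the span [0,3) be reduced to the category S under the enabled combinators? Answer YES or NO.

PP/(NP\S) (NP\S)/PP PP
CKY chart[0,3] = {N/(N\PP), NP/(NP\PP), PP, PP/(PP\PP), S/(S\PP)}; S ∉ chart

NO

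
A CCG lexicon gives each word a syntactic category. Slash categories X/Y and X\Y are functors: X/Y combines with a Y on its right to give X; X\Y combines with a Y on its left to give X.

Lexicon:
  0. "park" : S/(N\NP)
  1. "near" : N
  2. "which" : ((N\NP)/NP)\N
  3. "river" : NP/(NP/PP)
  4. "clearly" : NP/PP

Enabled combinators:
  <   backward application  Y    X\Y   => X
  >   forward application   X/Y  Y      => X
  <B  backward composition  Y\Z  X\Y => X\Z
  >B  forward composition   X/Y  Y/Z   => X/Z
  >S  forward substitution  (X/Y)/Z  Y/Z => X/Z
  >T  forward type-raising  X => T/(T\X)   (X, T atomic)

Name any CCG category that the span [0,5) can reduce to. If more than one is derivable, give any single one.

[0,5] S   >
  [0,1] "park" : S/(N\NP)
  [1,5] N\NP   >
    [1,3] (N\NP)/NP   <
      [1,2] "near" : N
      [2,3] "which" : ((N\NP)/NP)\N
    [3,5] NP   >
      [3,4] "river" : NP/(NP/PP)
      [4,5] "clearly" : NP/PP

S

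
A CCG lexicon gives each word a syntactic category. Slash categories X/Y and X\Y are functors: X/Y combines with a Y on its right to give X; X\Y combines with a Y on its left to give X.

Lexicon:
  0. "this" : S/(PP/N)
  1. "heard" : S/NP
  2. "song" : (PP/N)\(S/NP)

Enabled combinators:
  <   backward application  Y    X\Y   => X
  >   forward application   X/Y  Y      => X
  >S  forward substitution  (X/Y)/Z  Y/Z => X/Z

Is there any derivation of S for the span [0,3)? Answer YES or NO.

[0,3] S   >
  [0,1] "this" : S/(PP/N)
  [1,3] PP/N   <
    [1,2] "heard" : S/NP
    [2,3] "song" : (PP/N)\(S/NP)

YES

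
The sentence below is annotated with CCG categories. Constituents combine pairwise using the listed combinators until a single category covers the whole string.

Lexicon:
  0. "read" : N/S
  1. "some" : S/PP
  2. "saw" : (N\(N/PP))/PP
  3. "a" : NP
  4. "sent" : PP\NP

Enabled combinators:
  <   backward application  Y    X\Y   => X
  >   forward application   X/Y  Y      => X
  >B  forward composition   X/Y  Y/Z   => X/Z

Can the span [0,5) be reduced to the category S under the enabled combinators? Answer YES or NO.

N/S S/PP (N\(N/PP))/PP NP PP\NP
CKY chart[0,5] = {N}; S ∉ chart

NO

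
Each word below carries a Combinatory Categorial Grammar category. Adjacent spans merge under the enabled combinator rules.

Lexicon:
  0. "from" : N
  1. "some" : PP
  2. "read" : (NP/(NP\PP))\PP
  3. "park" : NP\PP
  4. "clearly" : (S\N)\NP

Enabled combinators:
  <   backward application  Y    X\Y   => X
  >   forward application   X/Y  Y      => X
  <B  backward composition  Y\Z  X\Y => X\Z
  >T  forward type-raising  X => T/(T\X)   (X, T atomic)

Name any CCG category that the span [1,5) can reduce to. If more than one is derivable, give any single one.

S\N

[0,5] S   <
  [0,1] "from" : N
  [1,5] S\N   <
    [1,4] NP   >
      [1,3] NP/(NP\PP)   <
        [1,2] "some" : PP
        [2,3] "read" : (NP/(NP\PP))\PP
      [3,4] "park" : NP\PP
    [4,5] "clearly" : (S\N)\NP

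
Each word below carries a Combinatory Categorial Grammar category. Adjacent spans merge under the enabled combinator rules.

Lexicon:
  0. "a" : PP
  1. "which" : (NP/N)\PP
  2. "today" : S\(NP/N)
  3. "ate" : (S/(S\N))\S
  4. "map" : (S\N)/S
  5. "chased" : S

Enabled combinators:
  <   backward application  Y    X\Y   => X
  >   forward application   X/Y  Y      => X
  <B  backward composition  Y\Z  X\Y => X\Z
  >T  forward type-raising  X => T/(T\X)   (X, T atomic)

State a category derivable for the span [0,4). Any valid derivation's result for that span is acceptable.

S/(S\N)

[0,6] S   >
  [0,4] S/(S\N)   <
    [0,3] S   <
      [0,1] "a" : PP
      [1,3] S\PP   <B
        [1,2] "which" : (NP/N)\PP
        [2,3] "today" : S\(NP/N)
    [3,4] "ate" : (S/(S\N))\S
  [4,6] S\N   >
    [4,5] "map" : (S\N)/S
    [5,6] "chased" : S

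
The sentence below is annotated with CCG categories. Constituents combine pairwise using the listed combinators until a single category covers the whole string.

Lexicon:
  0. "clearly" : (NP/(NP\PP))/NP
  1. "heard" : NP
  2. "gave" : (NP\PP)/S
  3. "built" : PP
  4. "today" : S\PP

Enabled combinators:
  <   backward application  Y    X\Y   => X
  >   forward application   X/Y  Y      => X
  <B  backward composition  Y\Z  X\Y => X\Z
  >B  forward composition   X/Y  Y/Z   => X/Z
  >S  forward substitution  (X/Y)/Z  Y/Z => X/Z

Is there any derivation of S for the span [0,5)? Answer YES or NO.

(NP/(NP\PP))/NP NP (NP\PP)/S PP S\PP
CKY chart[0,5] = {NP}; S ∉ chart

NO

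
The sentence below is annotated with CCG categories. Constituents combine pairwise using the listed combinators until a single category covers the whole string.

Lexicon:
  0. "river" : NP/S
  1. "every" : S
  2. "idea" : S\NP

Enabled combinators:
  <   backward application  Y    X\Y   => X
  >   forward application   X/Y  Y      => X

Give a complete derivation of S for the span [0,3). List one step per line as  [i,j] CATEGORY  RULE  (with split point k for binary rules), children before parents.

[0,1] NP/S  lex  "river"
[1,2] S  lex  "every"
[0,2] NP  >  k=1
[2,3] S\NP  lex  "idea"
[0,3] S  <  k=2

[0,3] S   <
  [0,2] NP   >
    [0,1] "river" : NP/S
    [1,2] "every" : S
  [2,3] "idea" : S\NP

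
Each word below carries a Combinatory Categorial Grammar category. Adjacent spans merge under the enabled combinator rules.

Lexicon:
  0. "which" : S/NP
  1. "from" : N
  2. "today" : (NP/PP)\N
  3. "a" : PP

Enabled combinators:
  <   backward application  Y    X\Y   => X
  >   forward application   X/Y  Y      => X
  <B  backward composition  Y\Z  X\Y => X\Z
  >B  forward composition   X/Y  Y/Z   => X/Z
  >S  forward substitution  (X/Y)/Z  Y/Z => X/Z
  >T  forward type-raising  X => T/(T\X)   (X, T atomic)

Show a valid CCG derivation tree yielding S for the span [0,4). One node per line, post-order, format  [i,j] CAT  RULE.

[0,1] S/NP  lex  "which"
[1,2] N  lex  "from"
[2,3] (NP/PP)\N  lex  "today"
[1,3] NP/PP  <  k=2
[3,4] PP  lex  "a"
[1,4] NP  >  k=3
[0,4] S  >  k=1

[0,4] S   >
  [0,1] "which" : S/NP
  [1,4] NP   >
    [1,3] NP/PP   <
      [1,2] "from" : N
      [2,3] "today" : (NP/PP)\N
    [3,4] "a" : PP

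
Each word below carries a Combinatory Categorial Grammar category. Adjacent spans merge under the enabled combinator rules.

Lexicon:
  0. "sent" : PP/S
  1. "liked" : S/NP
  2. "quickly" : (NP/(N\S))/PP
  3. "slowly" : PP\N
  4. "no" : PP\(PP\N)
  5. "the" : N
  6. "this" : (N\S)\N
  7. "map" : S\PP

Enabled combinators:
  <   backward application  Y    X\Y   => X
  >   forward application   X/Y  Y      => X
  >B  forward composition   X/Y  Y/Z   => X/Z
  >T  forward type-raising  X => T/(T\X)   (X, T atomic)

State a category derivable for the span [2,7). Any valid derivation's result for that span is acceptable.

[0,8] S   <
  [0,7] PP   >
    [0,2] PP/NP   >B
      [0,1] "sent" : PP/S
      [1,2] "liked" : S/NP
    [2,7] NP   >
      [2,5] NP/(N\S)   >
        [2,3] "quickly" : (NP/(N\S))/PP
        [3,5] PP   <
          [3,4] "slowly" : PP\N
          [4,5] "no" : PP\(PP\N)
      [5,7] N\S   <
        [5,6] "the" : N
        [6,7] "this" : (N\S)\N
  [7,8] "map" : S\PP

NP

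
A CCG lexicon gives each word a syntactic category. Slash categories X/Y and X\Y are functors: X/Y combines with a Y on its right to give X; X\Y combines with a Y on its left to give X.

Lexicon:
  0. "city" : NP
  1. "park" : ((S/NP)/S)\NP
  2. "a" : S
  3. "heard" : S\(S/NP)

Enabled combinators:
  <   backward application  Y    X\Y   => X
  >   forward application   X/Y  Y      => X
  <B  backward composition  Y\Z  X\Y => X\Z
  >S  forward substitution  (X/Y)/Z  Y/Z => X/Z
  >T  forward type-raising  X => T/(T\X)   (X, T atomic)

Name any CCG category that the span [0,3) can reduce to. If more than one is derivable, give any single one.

[0,4] S   <
  [0,3] S/NP   >
    [0,2] (S/NP)/S   <
      [0,1] "city" : NP
      [1,2] "park" : ((S/NP)/S)\NP
    [2,3] "a" : S
  [3,4] "heard" : S\(S/NP)

S/NP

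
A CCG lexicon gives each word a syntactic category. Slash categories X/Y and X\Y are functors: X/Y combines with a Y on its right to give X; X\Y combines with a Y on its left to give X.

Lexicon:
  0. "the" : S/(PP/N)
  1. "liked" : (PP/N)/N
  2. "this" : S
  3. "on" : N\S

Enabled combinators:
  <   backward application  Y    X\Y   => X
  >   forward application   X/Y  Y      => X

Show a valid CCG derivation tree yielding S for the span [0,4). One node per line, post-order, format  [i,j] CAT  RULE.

[0,4] S   >
  [0,1] "the" : S/(PP/N)
  [1,4] PP/N   >
    [1,2] "liked" : (PP/N)/N
    [2,4] N   <
      [2,3] "this" : S
      [3,4] "on" : N\S

[0,1] S/(PP/N)  lex  "the"
[1,2] (PP/N)/N  lex  "liked"
[2,3] S  lex  "this"
[3,4] N\S  lex  "on"
[2,4] N  <  k=3
[1,4] PP/N  >  k=2
[0,4] S  >  k=1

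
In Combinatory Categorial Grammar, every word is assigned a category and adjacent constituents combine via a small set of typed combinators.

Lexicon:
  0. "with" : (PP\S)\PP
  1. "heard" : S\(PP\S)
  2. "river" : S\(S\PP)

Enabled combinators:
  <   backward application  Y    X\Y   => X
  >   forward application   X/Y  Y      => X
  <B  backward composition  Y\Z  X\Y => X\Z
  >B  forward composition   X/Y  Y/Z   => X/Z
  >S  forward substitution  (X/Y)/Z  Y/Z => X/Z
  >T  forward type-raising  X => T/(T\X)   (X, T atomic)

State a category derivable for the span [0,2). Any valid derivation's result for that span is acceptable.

[0,3] S   <
  [0,2] S\PP   <B
    [0,1] "with" : (PP\S)\PP
    [1,2] "heard" : S\(PP\S)
  [2,3] "river" : S\(S\PP)

S\PP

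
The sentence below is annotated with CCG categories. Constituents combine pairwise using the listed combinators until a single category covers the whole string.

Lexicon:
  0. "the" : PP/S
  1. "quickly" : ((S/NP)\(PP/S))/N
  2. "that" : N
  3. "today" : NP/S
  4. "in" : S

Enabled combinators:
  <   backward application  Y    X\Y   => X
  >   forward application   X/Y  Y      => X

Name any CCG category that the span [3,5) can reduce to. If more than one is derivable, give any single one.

[0,5] S   >
  [0,3] S/NP   <
    [0,1] "the" : PP/S
    [1,3] (S/NP)\(PP/S)   >
      [1,2] "quickly" : ((S/NP)\(PP/S))/N
      [2,3] "that" : N
  [3,5] NP   >
    [3,4] "today" : NP/S
    [4,5] "in" : S

NP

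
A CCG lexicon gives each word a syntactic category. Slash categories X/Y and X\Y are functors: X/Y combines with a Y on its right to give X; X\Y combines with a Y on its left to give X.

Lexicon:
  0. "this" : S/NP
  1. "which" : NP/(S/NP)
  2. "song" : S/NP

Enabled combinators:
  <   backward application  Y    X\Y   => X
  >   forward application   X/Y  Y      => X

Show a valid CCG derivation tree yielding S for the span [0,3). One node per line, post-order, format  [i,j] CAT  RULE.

[0,1] S/NP  lex  "this"
[1,2] NP/(S/NP)  lex  "which"
[2,3] S/NP  lex  "song"
[1,3] NP  >  k=2
[0,3] S  >  k=1

[0,3] S   >
  [0,1] "this" : S/NP
  [1,3] NP   >
    [1,2] "which" : NP/(S/NP)
    [2,3] "song" : S/NP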